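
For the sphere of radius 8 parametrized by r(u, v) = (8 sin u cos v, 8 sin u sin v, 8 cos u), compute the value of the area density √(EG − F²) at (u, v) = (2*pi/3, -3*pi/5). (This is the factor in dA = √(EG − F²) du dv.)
√(EG − F²)|_{(2*pi/3, -3*pi/5)} = 32*sqrt(3)

E = 64, F = 0, G = 64*sin(u)^2, so EG − F² = 4096*sin(u)^2. Taking the positive square root: √(EG − F²) = 64*Abs(sin(u)). At (u, v) = (2*pi/3, -3*pi/5): 32*sqrt(3).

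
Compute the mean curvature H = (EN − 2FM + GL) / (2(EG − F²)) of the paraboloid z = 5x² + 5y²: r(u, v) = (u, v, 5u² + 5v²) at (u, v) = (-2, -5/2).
H = 5135*sqrt(114)/350892

With E = 100*u^2 + 1, F = 100*u*v, G = 100*v^2 + 1, L = 10/sqrt(100*u^2 + 100*v^2 + 1), M = 0, N = 10/sqrt(100*u^2 + 100*v^2 + 1), assemble
  H = (EN − 2FM + GL) / (2(EG − F²)) = 10*(50*u^2 + 50*v^2 + 1)/(100*u^2 + 100*v^2 + 1)^(3/2).
At (u, v) = (-2, -5/2): H = 5135*sqrt(114)/350892.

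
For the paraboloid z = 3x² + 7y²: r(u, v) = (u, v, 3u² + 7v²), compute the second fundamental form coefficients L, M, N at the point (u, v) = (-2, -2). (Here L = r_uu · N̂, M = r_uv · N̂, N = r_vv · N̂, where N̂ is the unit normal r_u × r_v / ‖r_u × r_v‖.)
L = 6*sqrt(929)/929;  M = 0;  N = 14*sqrt(929)/929

Compute the unit normal N̂(u, v) = (-6*u/sqrt(36*u^2 + 196*v^2 + 1), -14*v/sqrt(36*u^2 + 196*v^2 + 1), 1/sqrt(36*u^2 + 196*v^2 + 1)), and the second partials r_uu, r_uv, r_vv. Take dot products:
  L(u, v) = r_uu · N̂ = 6/sqrt(36*u^2 + 196*v^2 + 1),
  M(u, v) = r_uv · N̂ = 0,
  N(u, v) = r_vv · N̂ = 14/sqrt(36*u^2 + 196*v^2 + 1).
Evaluating at (u, v) = (-2, -2):
  L = 6*sqrt(929)/929, M = 0, N = 14*sqrt(929)/929.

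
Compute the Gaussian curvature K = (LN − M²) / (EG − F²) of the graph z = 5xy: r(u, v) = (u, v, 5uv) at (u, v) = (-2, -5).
K = -25/527076

Coefficients of the first fundamental form: E = 25*v^2 + 1, F = 25*u*v, G = 25*u^2 + 1.
Coefficients of the second fundamental form: L = 0, M = 5/sqrt(25*u^2 + 25*v^2 + 1), N = 0.
Assemble K = (LN − M²)/(EG − F²) = -25/(625*u^4 + 1250*u^2*v^2 + 50*u^2 + 625*v^4 + 50*v^2 + 1). At (u, v) = (-2, -5): K = -25/527076.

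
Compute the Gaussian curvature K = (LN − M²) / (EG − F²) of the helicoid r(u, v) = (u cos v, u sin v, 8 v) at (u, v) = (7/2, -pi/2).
K = -1024/93025

Coefficients of the first fundamental form: E = 1, F = 0, G = u^2 + 64.
Coefficients of the second fundamental form: L = 0, M = -8/sqrt(u^2 + 64), N = 0.
Assemble K = (LN − M²)/(EG − F²) = -64/(u^2 + 64)^2. At (u, v) = (7/2, -pi/2): K = -1024/93025.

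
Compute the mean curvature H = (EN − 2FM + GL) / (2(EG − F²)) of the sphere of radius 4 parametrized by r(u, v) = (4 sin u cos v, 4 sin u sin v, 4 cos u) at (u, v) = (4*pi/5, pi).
H = -1/4

With E = 16, F = 0, G = 16*sin(u)^2, L = -4*sin(u)/Abs(sin(u)), M = 0, N = -4*sin(u)^3/Abs(sin(u)), assemble
  H = (EN − 2FM + GL) / (2(EG − F²)) = -sin(u)/(4*Abs(sin(u))).
At (u, v) = (4*pi/5, pi): H = -1/4.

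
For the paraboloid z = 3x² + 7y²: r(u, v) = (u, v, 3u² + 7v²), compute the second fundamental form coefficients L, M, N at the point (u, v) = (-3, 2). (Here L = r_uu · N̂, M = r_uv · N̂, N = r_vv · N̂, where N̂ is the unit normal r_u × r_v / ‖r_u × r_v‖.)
L = 6*sqrt(1109)/1109;  M = 0;  N = 14*sqrt(1109)/1109

Compute the unit normal N̂(u, v) = (-6*u/sqrt(36*u^2 + 196*v^2 + 1), -14*v/sqrt(36*u^2 + 196*v^2 + 1), 1/sqrt(36*u^2 + 196*v^2 + 1)), and the second partials r_uu, r_uv, r_vv. Take dot products:
  L(u, v) = r_uu · N̂ = 6/sqrt(36*u^2 + 196*v^2 + 1),
  M(u, v) = r_uv · N̂ = 0,
  N(u, v) = r_vv · N̂ = 14/sqrt(36*u^2 + 196*v^2 + 1).
Evaluating at (u, v) = (-3, 2):
  L = 6*sqrt(1109)/1109, M = 0, N = 14*sqrt(1109)/1109.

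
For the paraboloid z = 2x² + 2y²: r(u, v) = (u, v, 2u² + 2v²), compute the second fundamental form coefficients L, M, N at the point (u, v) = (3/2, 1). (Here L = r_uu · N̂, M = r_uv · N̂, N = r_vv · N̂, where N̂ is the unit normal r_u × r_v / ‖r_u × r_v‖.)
L = 4*sqrt(53)/53;  M = 0;  N = 4*sqrt(53)/53

Compute the unit normal N̂(u, v) = (-4*u/sqrt(16*u^2 + 16*v^2 + 1), -4*v/sqrt(16*u^2 + 16*v^2 + 1), 1/sqrt(16*u^2 + 16*v^2 + 1)), and the second partials r_uu, r_uv, r_vv. Take dot products:
  L(u, v) = r_uu · N̂ = 4/sqrt(16*u^2 + 16*v^2 + 1),
  M(u, v) = r_uv · N̂ = 0,
  N(u, v) = r_vv · N̂ = 4/sqrt(16*u^2 + 16*v^2 + 1).
Evaluating at (u, v) = (3/2, 1):
  L = 4*sqrt(53)/53, M = 0, N = 4*sqrt(53)/53.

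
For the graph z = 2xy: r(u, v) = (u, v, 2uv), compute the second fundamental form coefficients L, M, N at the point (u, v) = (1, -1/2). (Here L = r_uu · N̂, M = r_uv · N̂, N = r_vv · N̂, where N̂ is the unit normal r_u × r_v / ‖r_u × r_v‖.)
L = 0;  M = sqrt(6)/3;  N = 0

Compute the unit normal N̂(u, v) = (-2*v/sqrt(4*u^2 + 4*v^2 + 1), -2*u/sqrt(4*u^2 + 4*v^2 + 1), 1/sqrt(4*u^2 + 4*v^2 + 1)), and the second partials r_uu, r_uv, r_vv. Take dot products:
  L(u, v) = r_uu · N̂ = 0,
  M(u, v) = r_uv · N̂ = 2/sqrt(4*u^2 + 4*v^2 + 1),
  N(u, v) = r_vv · N̂ = 0.
Evaluating at (u, v) = (1, -1/2):
  L = 0, M = sqrt(6)/3, N = 0.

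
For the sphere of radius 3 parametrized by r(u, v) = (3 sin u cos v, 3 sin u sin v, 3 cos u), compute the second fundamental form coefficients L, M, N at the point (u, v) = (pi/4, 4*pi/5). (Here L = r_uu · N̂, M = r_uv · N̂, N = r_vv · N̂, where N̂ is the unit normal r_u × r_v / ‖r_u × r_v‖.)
L = -3;  M = 0;  N = -3/2

Compute the unit normal N̂(u, v) = (sin(u)^2*cos(v)/Abs(sin(u)), sin(u)^2*sin(v)/Abs(sin(u)), sin(2*u)/(2*Abs(sin(u)))), and the second partials r_uu, r_uv, r_vv. Take dot products:
  L(u, v) = r_uu · N̂ = -3*sin(u)/Abs(sin(u)),
  M(u, v) = r_uv · N̂ = 0,
  N(u, v) = r_vv · N̂ = -3*sin(u)^3/Abs(sin(u)).
Evaluating at (u, v) = (pi/4, 4*pi/5):
  L = -3, M = 0, N = -3/2.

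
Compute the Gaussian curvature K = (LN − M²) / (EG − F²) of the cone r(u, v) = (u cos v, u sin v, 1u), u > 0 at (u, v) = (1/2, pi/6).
K = 0

Coefficients of the first fundamental form: E = 2, F = 0, G = u^2.
Coefficients of the second fundamental form: L = 0, M = 0, N = sqrt(2)*u^2/(2*Abs(u)).
Assemble K = (LN − M²)/(EG − F²) = 0. At (u, v) = (1/2, pi/6): K = 0.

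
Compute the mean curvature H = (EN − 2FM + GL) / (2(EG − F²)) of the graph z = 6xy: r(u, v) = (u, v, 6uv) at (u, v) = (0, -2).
H = 0

With E = 36*v^2 + 1, F = 36*u*v, G = 36*u^2 + 1, L = 0, M = 6/sqrt(36*u^2 + 36*v^2 + 1), N = 0, assemble
  H = (EN − 2FM + GL) / (2(EG − F²)) = -216*u*v/(36*u^2 + 36*v^2 + 1)^(3/2).
At (u, v) = (0, -2): H = 0.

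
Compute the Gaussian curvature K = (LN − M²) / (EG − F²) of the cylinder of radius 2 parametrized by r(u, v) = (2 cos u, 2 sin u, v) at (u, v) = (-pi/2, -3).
K = 0

Coefficients of the first fundamental form: E = 4, F = 0, G = 1.
Coefficients of the second fundamental form: L = -2, M = 0, N = 0.
Assemble K = (LN − M²)/(EG − F²) = 0. At (u, v) = (-pi/2, -3): K = 0.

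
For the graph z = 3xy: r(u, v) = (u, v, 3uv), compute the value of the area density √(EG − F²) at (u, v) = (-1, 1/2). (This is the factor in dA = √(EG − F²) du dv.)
√(EG − F²)|_{(-1, 1/2)} = 7/2

E = 9*v^2 + 1, F = 9*u*v, G = 9*u^2 + 1, so EG − F² = 9*u^2 + 9*v^2 + 1. Taking the positive square root: √(EG − F²) = sqrt(9*u^2 + 9*v^2 + 1). At (u, v) = (-1, 1/2): 7/2.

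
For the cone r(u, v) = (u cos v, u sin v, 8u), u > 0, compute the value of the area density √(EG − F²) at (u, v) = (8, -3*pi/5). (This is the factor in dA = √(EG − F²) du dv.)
√(EG − F²)|_{(8, -3*pi/5)} = 8*sqrt(65)

E = 65, F = 0, G = u^2, so EG − F² = 65*u^2. Taking the positive square root: √(EG − F²) = sqrt(65)*Abs(u). At (u, v) = (8, -3*pi/5): 8*sqrt(65).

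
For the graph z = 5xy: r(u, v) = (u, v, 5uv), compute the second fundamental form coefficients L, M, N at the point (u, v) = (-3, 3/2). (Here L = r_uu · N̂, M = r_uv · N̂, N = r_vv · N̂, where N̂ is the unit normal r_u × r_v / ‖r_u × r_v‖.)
L = 0;  M = 10*sqrt(1129)/1129;  N = 0

Compute the unit normal N̂(u, v) = (-5*v/sqrt(25*u^2 + 25*v^2 + 1), -5*u/sqrt(25*u^2 + 25*v^2 + 1), 1/sqrt(25*u^2 + 25*v^2 + 1)), and the second partials r_uu, r_uv, r_vv. Take dot products:
  L(u, v) = r_uu · N̂ = 0,
  M(u, v) = r_uv · N̂ = 5/sqrt(25*u^2 + 25*v^2 + 1),
  N(u, v) = r_vv · N̂ = 0.
Evaluating at (u, v) = (-3, 3/2):
  L = 0, M = 10*sqrt(1129)/1129, N = 0.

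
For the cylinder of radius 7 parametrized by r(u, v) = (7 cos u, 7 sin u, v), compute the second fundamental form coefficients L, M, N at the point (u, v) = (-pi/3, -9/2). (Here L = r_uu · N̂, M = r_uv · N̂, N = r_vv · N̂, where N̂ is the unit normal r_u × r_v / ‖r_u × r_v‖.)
L = -7;  M = 0;  N = 0

Compute the unit normal N̂(u, v) = (cos(u), sin(u), 0), and the second partials r_uu, r_uv, r_vv. Take dot products:
  L(u, v) = r_uu · N̂ = -7,
  M(u, v) = r_uv · N̂ = 0,
  N(u, v) = r_vv · N̂ = 0.
Evaluating at (u, v) = (-pi/3, -9/2):
  L = -7, M = 0, N = 0.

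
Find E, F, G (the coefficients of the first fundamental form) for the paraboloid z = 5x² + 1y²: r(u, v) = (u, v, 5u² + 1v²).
E = 100*u^2 + 1;  F = 20*u*v;  G = 4*v^2 + 1

Compute partials: r_u = (1, 0, 10*u), r_v = (0, 1, 2*v). Then
  E = r_u · r_u = 100*u^2 + 1,
  F = r_u · r_v = 20*u*v,
  G = r_v · r_v = 4*v^2 + 1.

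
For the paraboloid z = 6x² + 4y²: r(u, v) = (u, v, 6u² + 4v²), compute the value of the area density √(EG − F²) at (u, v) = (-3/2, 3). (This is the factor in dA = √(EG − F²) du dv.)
√(EG − F²)|_{(-3/2, 3)} = sqrt(901)

E = 144*u^2 + 1, F = 96*u*v, G = 64*v^2 + 1, so EG − F² = 144*u^2 + 64*v^2 + 1. Taking the positive square root: √(EG − F²) = sqrt(144*u^2 + 64*v^2 + 1). At (u, v) = (-3/2, 3): sqrt(901).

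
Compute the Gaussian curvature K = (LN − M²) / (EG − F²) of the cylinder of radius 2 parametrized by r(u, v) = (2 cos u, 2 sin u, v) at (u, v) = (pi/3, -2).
K = 0

Coefficients of the first fundamental form: E = 4, F = 0, G = 1.
Coefficients of the second fundamental form: L = -2, M = 0, N = 0.
Assemble K = (LN − M²)/(EG − F²) = 0. At (u, v) = (pi/3, -2): K = 0.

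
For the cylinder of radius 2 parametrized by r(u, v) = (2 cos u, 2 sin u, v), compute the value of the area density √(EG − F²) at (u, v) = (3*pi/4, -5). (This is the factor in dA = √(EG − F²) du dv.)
√(EG − F²)|_{(3*pi/4, -5)} = 2

E = 4, F = 0, G = 1, so EG − F² = 4. Taking the positive square root: √(EG − F²) = 2. At (u, v) = (3*pi/4, -5): 2.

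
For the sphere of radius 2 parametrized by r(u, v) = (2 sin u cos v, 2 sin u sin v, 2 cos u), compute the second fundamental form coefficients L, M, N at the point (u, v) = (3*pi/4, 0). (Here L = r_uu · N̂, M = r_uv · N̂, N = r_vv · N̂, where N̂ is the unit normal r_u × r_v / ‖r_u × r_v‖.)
L = -2;  M = 0;  N = -1

Compute the unit normal N̂(u, v) = (sin(u)^2*cos(v)/Abs(sin(u)), sin(u)^2*sin(v)/Abs(sin(u)), sin(2*u)/(2*Abs(sin(u)))), and the second partials r_uu, r_uv, r_vv. Take dot products:
  L(u, v) = r_uu · N̂ = -2*sin(u)/Abs(sin(u)),
  M(u, v) = r_uv · N̂ = 0,
  N(u, v) = r_vv · N̂ = -2*sin(u)^3/Abs(sin(u)).
Evaluating at (u, v) = (3*pi/4, 0):
  L = -2, M = 0, N = -1.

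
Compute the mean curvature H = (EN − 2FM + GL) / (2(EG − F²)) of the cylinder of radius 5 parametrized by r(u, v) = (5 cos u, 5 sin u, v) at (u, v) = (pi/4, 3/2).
H = -1/10

With E = 25, F = 0, G = 1, L = -5, M = 0, N = 0, assemble
  H = (EN − 2FM + GL) / (2(EG − F²)) = -1/10.
At (u, v) = (pi/4, 3/2): H = -1/10.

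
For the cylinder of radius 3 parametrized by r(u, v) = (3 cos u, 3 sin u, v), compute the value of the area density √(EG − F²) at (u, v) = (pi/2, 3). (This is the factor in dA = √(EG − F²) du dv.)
√(EG − F²)|_{(pi/2, 3)} = 3

E = 9, F = 0, G = 1, so EG − F² = 9. Taking the positive square root: √(EG − F²) = 3. At (u, v) = (pi/2, 3): 3.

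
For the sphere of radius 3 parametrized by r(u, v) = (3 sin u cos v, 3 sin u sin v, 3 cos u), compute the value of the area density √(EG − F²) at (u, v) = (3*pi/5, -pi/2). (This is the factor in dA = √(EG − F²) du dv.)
√(EG − F²)|_{(3*pi/5, -pi/2)} = 9*sqrt(2*sqrt(5) + 10)/4

E = 9, F = 0, G = 9*sin(u)^2, so EG − F² = 81*sin(u)^2. Taking the positive square root: √(EG − F²) = 9*Abs(sin(u)). At (u, v) = (3*pi/5, -pi/2): 9*sqrt(2*sqrt(5) + 10)/4.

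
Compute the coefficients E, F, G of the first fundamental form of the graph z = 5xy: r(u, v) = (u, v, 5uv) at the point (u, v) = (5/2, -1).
E = 26;  F = -125/2;  G = 629/4

Partials: r_u = (1, 0, 5*v), r_v = (0, 1, 5*u). As functions of (u, v):
  E = r_u · r_u = 25*v^2 + 1,
  F = r_u · r_v = 25*u*v,
  G = r_v · r_v = 25*u^2 + 1.
Evaluating at (u, v) = (5/2, -1): E = 26, F = -125/2, G = 629/4.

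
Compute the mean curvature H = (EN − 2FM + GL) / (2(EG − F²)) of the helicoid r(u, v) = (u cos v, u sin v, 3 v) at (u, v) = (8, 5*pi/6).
H = 0

With E = 1, F = 0, G = u^2 + 9, L = 0, M = -3/sqrt(u^2 + 9), N = 0, assemble
  H = (EN − 2FM + GL) / (2(EG − F²)) = 0.
At (u, v) = (8, 5*pi/6): H = 0.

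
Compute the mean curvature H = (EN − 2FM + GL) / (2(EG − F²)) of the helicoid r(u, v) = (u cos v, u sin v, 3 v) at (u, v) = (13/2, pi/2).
H = 0

With E = 1, F = 0, G = u^2 + 9, L = 0, M = -3/sqrt(u^2 + 9), N = 0, assemble
  H = (EN − 2FM + GL) / (2(EG − F²)) = 0.
At (u, v) = (13/2, pi/2): H = 0.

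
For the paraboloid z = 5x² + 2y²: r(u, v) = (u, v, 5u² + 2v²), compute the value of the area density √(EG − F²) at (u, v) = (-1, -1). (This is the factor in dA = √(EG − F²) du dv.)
√(EG − F²)|_{(-1, -1)} = 3*sqrt(13)

E = 100*u^2 + 1, F = 40*u*v, G = 16*v^2 + 1, so EG − F² = 100*u^2 + 16*v^2 + 1. Taking the positive square root: √(EG − F²) = sqrt(100*u^2 + 16*v^2 + 1). At (u, v) = (-1, -1): 3*sqrt(13).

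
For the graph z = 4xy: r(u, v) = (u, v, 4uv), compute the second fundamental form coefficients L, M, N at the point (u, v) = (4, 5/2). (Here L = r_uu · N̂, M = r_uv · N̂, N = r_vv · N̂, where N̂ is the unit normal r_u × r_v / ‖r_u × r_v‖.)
L = 0;  M = 4*sqrt(357)/357;  N = 0

Compute the unit normal N̂(u, v) = (-4*v/sqrt(16*u^2 + 16*v^2 + 1), -4*u/sqrt(16*u^2 + 16*v^2 + 1), 1/sqrt(16*u^2 + 16*v^2 + 1)), and the second partials r_uu, r_uv, r_vv. Take dot products:
  L(u, v) = r_uu · N̂ = 0,
  M(u, v) = r_uv · N̂ = 4/sqrt(16*u^2 + 16*v^2 + 1),
  N(u, v) = r_vv · N̂ = 0.
Evaluating at (u, v) = (4, 5/2):
  L = 0, M = 4*sqrt(357)/357, N = 0.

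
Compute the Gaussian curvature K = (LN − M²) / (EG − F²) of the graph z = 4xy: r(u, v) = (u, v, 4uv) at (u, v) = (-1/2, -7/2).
K = -16/40401

Coefficients of the first fundamental form: E = 16*v^2 + 1, F = 16*u*v, G = 16*u^2 + 1.
Coefficients of the second fundamental form: L = 0, M = 4/sqrt(16*u^2 + 16*v^2 + 1), N = 0.
Assemble K = (LN − M²)/(EG − F²) = -16/(256*u^4 + 512*u^2*v^2 + 32*u^2 + 256*v^4 + 32*v^2 + 1). At (u, v) = (-1/2, -7/2): K = -16/40401.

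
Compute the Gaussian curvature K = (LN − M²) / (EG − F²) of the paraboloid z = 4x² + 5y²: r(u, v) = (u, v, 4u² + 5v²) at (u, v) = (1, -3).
K = 16/186245

Coefficients of the first fundamental form: E = 64*u^2 + 1, F = 80*u*v, G = 100*v^2 + 1.
Coefficients of the second fundamental form: L = 8/sqrt(64*u^2 + 100*v^2 + 1), M = 0, N = 10/sqrt(64*u^2 + 100*v^2 + 1).
Assemble K = (LN − M²)/(EG − F²) = 80/(4096*u^4 + 12800*u^2*v^2 + 128*u^2 + 10000*v^4 + 200*v^2 + 1). At (u, v) = (1, -3): K = 16/186245.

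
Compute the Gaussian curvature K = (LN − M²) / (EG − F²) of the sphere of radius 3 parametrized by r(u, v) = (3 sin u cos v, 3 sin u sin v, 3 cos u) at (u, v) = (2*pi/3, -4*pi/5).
K = 1/9

Coefficients of the first fundamental form: E = 9, F = 0, G = 9*sin(u)^2.
Coefficients of the second fundamental form: L = -3*sin(u)/Abs(sin(u)), M = 0, N = -3*sin(u)^3/Abs(sin(u)).
Assemble K = (LN − M²)/(EG − F²) = 1/9. At (u, v) = (2*pi/3, -4*pi/5): K = 1/9.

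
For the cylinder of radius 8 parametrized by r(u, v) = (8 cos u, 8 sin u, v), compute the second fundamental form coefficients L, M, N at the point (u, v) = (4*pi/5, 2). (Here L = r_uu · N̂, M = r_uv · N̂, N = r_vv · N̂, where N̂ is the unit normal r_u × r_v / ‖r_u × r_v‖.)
L = -8;  M = 0;  N = 0

Compute the unit normal N̂(u, v) = (cos(u), sin(u), 0), and the second partials r_uu, r_uv, r_vv. Take dot products:
  L(u, v) = r_uu · N̂ = -8,
  M(u, v) = r_uv · N̂ = 0,
  N(u, v) = r_vv · N̂ = 0.
Evaluating at (u, v) = (4*pi/5, 2):
  L = -8, M = 0, N = 0.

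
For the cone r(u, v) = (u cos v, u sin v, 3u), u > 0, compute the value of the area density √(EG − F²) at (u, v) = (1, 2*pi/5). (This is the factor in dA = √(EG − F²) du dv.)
√(EG − F²)|_{(1, 2*pi/5)} = sqrt(10)

E = 10, F = 0, G = u^2, so EG − F² = 10*u^2. Taking the positive square root: √(EG − F²) = sqrt(10)*Abs(u). At (u, v) = (1, 2*pi/5): sqrt(10).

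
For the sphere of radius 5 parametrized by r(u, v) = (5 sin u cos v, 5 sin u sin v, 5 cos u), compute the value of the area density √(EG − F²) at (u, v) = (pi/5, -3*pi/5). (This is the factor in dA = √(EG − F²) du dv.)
√(EG − F²)|_{(pi/5, -3*pi/5)} = 25*sqrt(10 - 2*sqrt(5))/4

E = 25, F = 0, G = 25*sin(u)^2, so EG − F² = 625*sin(u)^2. Taking the positive square root: √(EG − F²) = 25*Abs(sin(u)). At (u, v) = (pi/5, -3*pi/5): 25*sqrt(10 - 2*sqrt(5))/4.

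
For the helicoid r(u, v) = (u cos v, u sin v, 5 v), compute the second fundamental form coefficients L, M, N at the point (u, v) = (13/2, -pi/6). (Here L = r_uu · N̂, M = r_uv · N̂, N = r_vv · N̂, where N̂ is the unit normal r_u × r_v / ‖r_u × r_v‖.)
L = 0;  M = -10*sqrt(269)/269;  N = 0

Compute the unit normal N̂(u, v) = (5*sin(v)/sqrt(u^2 + 25), -5*cos(v)/sqrt(u^2 + 25), u/sqrt(u^2 + 25)), and the second partials r_uu, r_uv, r_vv. Take dot products:
  L(u, v) = r_uu · N̂ = 0,
  M(u, v) = r_uv · N̂ = -5/sqrt(u^2 + 25),
  N(u, v) = r_vv · N̂ = 0.
Evaluating at (u, v) = (13/2, -pi/6):
  L = 0, M = -10*sqrt(269)/269, N = 0.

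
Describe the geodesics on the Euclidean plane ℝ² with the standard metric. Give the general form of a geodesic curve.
Geodesics on the plane are straight lines (in the standard parametrization, α(t) = p + t · v with p, v ∈ ℝ²).

The geodesic equation on the plane reduces to α̈ = 0 (Christoffel symbols vanish in Cartesian coordinates), so α(t) = p + t · v. Geodesics are exactly straight lines.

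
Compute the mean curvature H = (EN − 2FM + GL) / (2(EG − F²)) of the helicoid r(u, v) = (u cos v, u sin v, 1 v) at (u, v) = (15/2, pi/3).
H = 0

With E = 1, F = 0, G = u^2 + 1, L = 0, M = -1/sqrt(u^2 + 1), N = 0, assemble
  H = (EN − 2FM + GL) / (2(EG − F²)) = 0.
At (u, v) = (15/2, pi/3): H = 0.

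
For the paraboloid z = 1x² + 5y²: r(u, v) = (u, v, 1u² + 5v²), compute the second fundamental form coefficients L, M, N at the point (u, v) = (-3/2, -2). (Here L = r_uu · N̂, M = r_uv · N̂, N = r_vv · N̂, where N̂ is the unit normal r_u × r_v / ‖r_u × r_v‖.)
L = sqrt(410)/205;  M = 0;  N = sqrt(410)/41

Compute the unit normal N̂(u, v) = (-2*u/sqrt(4*u^2 + 100*v^2 + 1), -10*v/sqrt(4*u^2 + 100*v^2 + 1), 1/sqrt(4*u^2 + 100*v^2 + 1)), and the second partials r_uu, r_uv, r_vv. Take dot products:
  L(u, v) = r_uu · N̂ = 2/sqrt(4*u^2 + 100*v^2 + 1),
  M(u, v) = r_uv · N̂ = 0,
  N(u, v) = r_vv · N̂ = 10/sqrt(4*u^2 + 100*v^2 + 1).
Evaluating at (u, v) = (-3/2, -2):
  L = sqrt(410)/205, M = 0, N = sqrt(410)/41.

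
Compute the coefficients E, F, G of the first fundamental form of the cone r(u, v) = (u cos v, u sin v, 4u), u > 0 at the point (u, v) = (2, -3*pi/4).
E = 17;  F = 0;  G = 4

Partials: r_u = (cos(v), sin(v), 4), r_v = (-u*sin(v), u*cos(v), 0). As functions of (u, v):
  E = r_u · r_u = 17,
  F = r_u · r_v = 0,
  G = r_v · r_v = u^2.
Evaluating at (u, v) = (2, -3*pi/4): E = 17, F = 0, G = 4.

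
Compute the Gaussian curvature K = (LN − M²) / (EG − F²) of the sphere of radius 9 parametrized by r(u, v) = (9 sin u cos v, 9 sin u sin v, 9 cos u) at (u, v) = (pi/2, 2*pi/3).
K = 1/81

Coefficients of the first fundamental form: E = 81, F = 0, G = 81*sin(u)^2.
Coefficients of the second fundamental form: L = -9*sin(u)/Abs(sin(u)), M = 0, N = -9*sin(u)^3/Abs(sin(u)).
Assemble K = (LN − M²)/(EG − F²) = 1/81. At (u, v) = (pi/2, 2*pi/3): K = 1/81.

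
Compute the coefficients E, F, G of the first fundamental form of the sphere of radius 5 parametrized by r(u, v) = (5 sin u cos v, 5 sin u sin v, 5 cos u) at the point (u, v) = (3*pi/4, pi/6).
E = 25;  F = 0;  G = 25/2

Partials: r_u = (5*cos(u)*cos(v), 5*sin(v)*cos(u), -5*sin(u)), r_v = (-5*sin(u)*sin(v), 5*sin(u)*cos(v), 0). As functions of (u, v):
  E = r_u · r_u = 25,
  F = r_u · r_v = 0,
  G = r_v · r_v = 25*sin(u)^2.
Evaluating at (u, v) = (3*pi/4, pi/6): E = 25, F = 0, G = 25/2.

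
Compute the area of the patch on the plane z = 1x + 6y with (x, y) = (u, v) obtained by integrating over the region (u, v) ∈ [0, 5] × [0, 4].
Area = 20*sqrt(38)

Area = ∫∫ √(EG − F²) du dv with √(EG − F²) = sqrt(38). Integrating over [0, 5] × [0, 4] gives 20*sqrt(38).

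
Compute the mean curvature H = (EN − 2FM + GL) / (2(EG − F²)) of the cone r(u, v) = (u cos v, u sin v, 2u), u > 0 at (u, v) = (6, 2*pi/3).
H = sqrt(5)/30

With E = 5, F = 0, G = u^2, L = 0, M = 0, N = 2*sqrt(5)*u^2/(5*Abs(u)), assemble
  H = (EN − 2FM + GL) / (2(EG − F²)) = sqrt(5)/(5*Abs(u)).
At (u, v) = (6, 2*pi/3): H = sqrt(5)/30.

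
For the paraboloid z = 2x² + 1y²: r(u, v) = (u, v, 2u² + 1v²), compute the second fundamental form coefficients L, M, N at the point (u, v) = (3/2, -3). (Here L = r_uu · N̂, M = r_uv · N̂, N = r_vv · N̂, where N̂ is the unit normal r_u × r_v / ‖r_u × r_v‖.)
L = 4*sqrt(73)/73;  M = 0;  N = 2*sqrt(73)/73

Compute the unit normal N̂(u, v) = (-4*u/sqrt(16*u^2 + 4*v^2 + 1), -2*v/sqrt(16*u^2 + 4*v^2 + 1), 1/sqrt(16*u^2 + 4*v^2 + 1)), and the second partials r_uu, r_uv, r_vv. Take dot products:
  L(u, v) = r_uu · N̂ = 4/sqrt(16*u^2 + 4*v^2 + 1),
  M(u, v) = r_uv · N̂ = 0,
  N(u, v) = r_vv · N̂ = 2/sqrt(16*u^2 + 4*v^2 + 1).
Evaluating at (u, v) = (3/2, -3):
  L = 4*sqrt(73)/73, M = 0, N = 2*sqrt(73)/73.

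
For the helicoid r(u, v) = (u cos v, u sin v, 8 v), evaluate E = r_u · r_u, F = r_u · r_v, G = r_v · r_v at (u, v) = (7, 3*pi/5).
E = 1;  F = 0;  G = 113

Partials: r_u = (cos(v), sin(v), 0), r_v = (-u*sin(v), u*cos(v), 8). As functions of (u, v):
  E = r_u · r_u = 1,
  F = r_u · r_v = 0,
  G = r_v · r_v = u^2 + 64.
Evaluating at (u, v) = (7, 3*pi/5): E = 1, F = 0, G = 113.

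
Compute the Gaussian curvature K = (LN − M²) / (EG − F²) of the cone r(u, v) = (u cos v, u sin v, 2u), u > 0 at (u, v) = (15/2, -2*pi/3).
K = 0

Coefficients of the first fundamental form: E = 5, F = 0, G = u^2.
Coefficients of the second fundamental form: L = 0, M = 0, N = 2*sqrt(5)*u^2/(5*Abs(u)).
Assemble K = (LN − M²)/(EG − F²) = 0. At (u, v) = (15/2, -2*pi/3): K = 0.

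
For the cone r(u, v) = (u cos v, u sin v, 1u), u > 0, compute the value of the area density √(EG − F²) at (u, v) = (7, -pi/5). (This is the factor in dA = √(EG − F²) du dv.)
√(EG − F²)|_{(7, -pi/5)} = 7*sqrt(2)

E = 2, F = 0, G = u^2, so EG − F² = 2*u^2. Taking the positive square root: √(EG − F²) = sqrt(2)*Abs(u). At (u, v) = (7, -pi/5): 7*sqrt(2).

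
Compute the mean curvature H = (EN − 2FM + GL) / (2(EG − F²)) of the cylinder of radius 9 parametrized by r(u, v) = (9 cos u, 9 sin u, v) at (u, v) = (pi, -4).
H = -1/18

With E = 81, F = 0, G = 1, L = -9, M = 0, N = 0, assemble
  H = (EN − 2FM + GL) / (2(EG − F²)) = -1/18.
At (u, v) = (pi, -4): H = -1/18.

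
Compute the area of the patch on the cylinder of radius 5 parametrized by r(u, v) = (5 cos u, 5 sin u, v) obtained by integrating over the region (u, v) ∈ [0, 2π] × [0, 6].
Area = 60*pi

Area = ∫∫ √(EG − F²) du dv with √(EG − F²) = 5. Integrating over [0, 2π] × [0, 6] gives 60*pi.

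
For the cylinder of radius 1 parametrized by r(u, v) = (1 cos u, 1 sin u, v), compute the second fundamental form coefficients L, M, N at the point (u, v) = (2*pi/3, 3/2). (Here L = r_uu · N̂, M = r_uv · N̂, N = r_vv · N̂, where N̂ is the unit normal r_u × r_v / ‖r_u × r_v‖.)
L = -1;  M = 0;  N = 0

Compute the unit normal N̂(u, v) = (cos(u), sin(u), 0), and the second partials r_uu, r_uv, r_vv. Take dot products:
  L(u, v) = r_uu · N̂ = -1,
  M(u, v) = r_uv · N̂ = 0,
  N(u, v) = r_vv · N̂ = 0.
Evaluating at (u, v) = (2*pi/3, 3/2):
  L = -1, M = 0, N = 0.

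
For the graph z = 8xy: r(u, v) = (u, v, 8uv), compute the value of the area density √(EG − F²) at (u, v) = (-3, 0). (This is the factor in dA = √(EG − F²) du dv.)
√(EG − F²)|_{(-3, 0)} = sqrt(577)

E = 64*v^2 + 1, F = 64*u*v, G = 64*u^2 + 1, so EG − F² = 64*u^2 + 64*v^2 + 1. Taking the positive square root: √(EG − F²) = sqrt(64*u^2 + 64*v^2 + 1). At (u, v) = (-3, 0): sqrt(577).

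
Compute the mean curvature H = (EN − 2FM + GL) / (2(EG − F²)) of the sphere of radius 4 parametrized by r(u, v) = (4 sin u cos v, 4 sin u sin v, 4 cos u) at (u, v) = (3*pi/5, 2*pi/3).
H = -1/4

With E = 16, F = 0, G = 16*sin(u)^2, L = -4*sin(u)/Abs(sin(u)), M = 0, N = -4*sin(u)^3/Abs(sin(u)), assemble
  H = (EN − 2FM + GL) / (2(EG − F²)) = -sin(u)/(4*Abs(sin(u))).
At (u, v) = (3*pi/5, 2*pi/3): H = -1/4.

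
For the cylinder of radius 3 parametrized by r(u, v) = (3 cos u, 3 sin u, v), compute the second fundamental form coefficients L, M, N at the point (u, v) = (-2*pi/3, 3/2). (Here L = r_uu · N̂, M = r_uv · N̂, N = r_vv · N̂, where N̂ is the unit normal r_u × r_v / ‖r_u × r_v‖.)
L = -3;  M = 0;  N = 0

Compute the unit normal N̂(u, v) = (cos(u), sin(u), 0), and the second partials r_uu, r_uv, r_vv. Take dot products:
  L(u, v) = r_uu · N̂ = -3,
  M(u, v) = r_uv · N̂ = 0,
  N(u, v) = r_vv · N̂ = 0.
Evaluating at (u, v) = (-2*pi/3, 3/2):
  L = -3, M = 0, N = 0.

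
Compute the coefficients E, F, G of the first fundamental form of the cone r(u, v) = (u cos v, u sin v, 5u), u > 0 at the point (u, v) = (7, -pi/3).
E = 26;  F = 0;  G = 49

Partials: r_u = (cos(v), sin(v), 5), r_v = (-u*sin(v), u*cos(v), 0). As functions of (u, v):
  E = r_u · r_u = 26,
  F = r_u · r_v = 0,
  G = r_v · r_v = u^2.
Evaluating at (u, v) = (7, -pi/3): E = 26, F = 0, G = 49.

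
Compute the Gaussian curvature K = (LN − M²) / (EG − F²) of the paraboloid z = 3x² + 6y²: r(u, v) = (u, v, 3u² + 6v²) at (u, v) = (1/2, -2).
K = 18/85849

Coefficients of the first fundamental form: E = 36*u^2 + 1, F = 72*u*v, G = 144*v^2 + 1.
Coefficients of the second fundamental form: L = 6/sqrt(36*u^2 + 144*v^2 + 1), M = 0, N = 12/sqrt(36*u^2 + 144*v^2 + 1).
Assemble K = (LN − M²)/(EG − F²) = 72/(1296*u^4 + 10368*u^2*v^2 + 72*u^2 + 20736*v^4 + 288*v^2 + 1). At (u, v) = (1/2, -2): K = 18/85849.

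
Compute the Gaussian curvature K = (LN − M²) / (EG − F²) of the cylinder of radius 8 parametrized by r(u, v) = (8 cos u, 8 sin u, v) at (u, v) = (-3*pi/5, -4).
K = 0

Coefficients of the first fundamental form: E = 64, F = 0, G = 1.
Coefficients of the second fundamental form: L = -8, M = 0, N = 0.
Assemble K = (LN − M²)/(EG − F²) = 0. At (u, v) = (-3*pi/5, -4): K = 0.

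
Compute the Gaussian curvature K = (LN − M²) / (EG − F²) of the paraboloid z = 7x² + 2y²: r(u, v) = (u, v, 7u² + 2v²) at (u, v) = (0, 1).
K = 56/289

Coefficients of the first fundamental form: E = 196*u^2 + 1, F = 56*u*v, G = 16*v^2 + 1.
Coefficients of the second fundamental form: L = 14/sqrt(196*u^2 + 16*v^2 + 1), M = 0, N = 4/sqrt(196*u^2 + 16*v^2 + 1).
Assemble K = (LN − M²)/(EG − F²) = 56/(38416*u^4 + 6272*u^2*v^2 + 392*u^2 + 256*v^4 + 32*v^2 + 1). At (u, v) = (0, 1): K = 56/289.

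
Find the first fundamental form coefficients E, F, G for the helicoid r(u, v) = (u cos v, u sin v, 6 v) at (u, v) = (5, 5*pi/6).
E = 1;  F = 0;  G = 61

Partials: r_u = (cos(v), sin(v), 0), r_v = (-u*sin(v), u*cos(v), 6). As functions of (u, v):
  E = r_u · r_u = 1,
  F = r_u · r_v = 0,
  G = r_v · r_v = u^2 + 36.
Evaluating at (u, v) = (5, 5*pi/6): E = 1, F = 0, G = 61.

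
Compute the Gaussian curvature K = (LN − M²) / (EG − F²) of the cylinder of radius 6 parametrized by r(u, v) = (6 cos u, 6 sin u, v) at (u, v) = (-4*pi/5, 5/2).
K = 0

Coefficients of the first fundamental form: E = 36, F = 0, G = 1.
Coefficients of the second fundamental form: L = -6, M = 0, N = 0.
Assemble K = (LN − M²)/(EG − F²) = 0. At (u, v) = (-4*pi/5, 5/2): K = 0.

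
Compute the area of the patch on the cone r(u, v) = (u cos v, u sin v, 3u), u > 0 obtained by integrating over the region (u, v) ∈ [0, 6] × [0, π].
Area = 18*sqrt(10)*pi

Area = ∫∫ √(EG − F²) du dv with √(EG − F²) = sqrt(10)*Abs(u). Integrating over [0, 6] × [0, π] gives 18*sqrt(10)*pi.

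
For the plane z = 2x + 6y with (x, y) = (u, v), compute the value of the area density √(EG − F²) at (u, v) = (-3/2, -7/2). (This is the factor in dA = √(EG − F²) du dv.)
√(EG − F²)|_{(-3/2, -7/2)} = sqrt(41)

E = 5, F = 12, G = 37, so EG − F² = 41. Taking the positive square root: √(EG − F²) = sqrt(41). At (u, v) = (-3/2, -7/2): sqrt(41).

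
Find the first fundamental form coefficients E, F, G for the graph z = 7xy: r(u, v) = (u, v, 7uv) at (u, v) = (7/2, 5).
E = 1226;  F = 1715/2;  G = 2405/4

Partials: r_u = (1, 0, 7*v), r_v = (0, 1, 7*u). As functions of (u, v):
  E = r_u · r_u = 49*v^2 + 1,
  F = r_u · r_v = 49*u*v,
  G = r_v · r_v = 49*u^2 + 1.
Evaluating at (u, v) = (7/2, 5): E = 1226, F = 1715/2, G = 2405/4.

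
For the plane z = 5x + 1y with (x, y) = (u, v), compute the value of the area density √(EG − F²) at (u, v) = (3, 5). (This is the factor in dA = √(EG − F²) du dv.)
√(EG − F²)|_{(3, 5)} = 3*sqrt(3)

E = 26, F = 5, G = 2, so EG − F² = 27. Taking the positive square root: √(EG − F²) = 3*sqrt(3). At (u, v) = (3, 5): 3*sqrt(3).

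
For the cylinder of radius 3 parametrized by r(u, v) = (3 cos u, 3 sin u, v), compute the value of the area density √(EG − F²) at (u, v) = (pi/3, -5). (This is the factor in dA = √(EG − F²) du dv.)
√(EG − F²)|_{(pi/3, -5)} = 3

E = 9, F = 0, G = 1, so EG − F² = 9. Taking the positive square root: √(EG − F²) = 3. At (u, v) = (pi/3, -5): 3.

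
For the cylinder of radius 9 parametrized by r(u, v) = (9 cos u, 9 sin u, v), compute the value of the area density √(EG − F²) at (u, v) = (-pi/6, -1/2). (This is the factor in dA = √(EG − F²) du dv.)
√(EG − F²)|_{(-pi/6, -1/2)} = 9

E = 81, F = 0, G = 1, so EG − F² = 81. Taking the positive square root: √(EG − F²) = 9. At (u, v) = (-pi/6, -1/2): 9.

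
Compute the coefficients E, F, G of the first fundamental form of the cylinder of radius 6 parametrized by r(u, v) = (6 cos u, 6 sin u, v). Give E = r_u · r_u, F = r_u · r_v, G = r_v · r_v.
E = 36;  F = 0;  G = 1

Compute partials: r_u = (-6*sin(u), 6*cos(u), 0), r_v = (0, 0, 1). Then
  E = r_u · r_u = 36,
  F = r_u · r_v = 0,
  G = r_v · r_v = 1.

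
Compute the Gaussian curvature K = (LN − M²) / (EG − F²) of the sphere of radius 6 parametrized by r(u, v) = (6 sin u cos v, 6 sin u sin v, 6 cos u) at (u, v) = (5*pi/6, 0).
K = 1/36

Coefficients of the first fundamental form: E = 36, F = 0, G = 36*sin(u)^2.
Coefficients of the second fundamental form: L = -6*sin(u)/Abs(sin(u)), M = 0, N = -6*sin(u)^3/Abs(sin(u)).
Assemble K = (LN − M²)/(EG − F²) = 1/36. At (u, v) = (5*pi/6, 0): K = 1/36.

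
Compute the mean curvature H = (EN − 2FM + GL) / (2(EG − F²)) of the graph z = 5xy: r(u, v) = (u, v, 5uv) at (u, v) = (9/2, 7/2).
H = -7875*sqrt(3254)/5294258

With E = 25*v^2 + 1, F = 25*u*v, G = 25*u^2 + 1, L = 0, M = 5/sqrt(25*u^2 + 25*v^2 + 1), N = 0, assemble
  H = (EN − 2FM + GL) / (2(EG − F²)) = -125*u*v/(25*u^2 + 25*v^2 + 1)^(3/2).
At (u, v) = (9/2, 7/2): H = -7875*sqrt(3254)/5294258.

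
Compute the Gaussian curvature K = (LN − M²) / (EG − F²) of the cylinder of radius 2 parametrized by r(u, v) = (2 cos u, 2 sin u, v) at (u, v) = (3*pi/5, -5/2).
K = 0

Coefficients of the first fundamental form: E = 4, F = 0, G = 1.
Coefficients of the second fundamental form: L = -2, M = 0, N = 0.
Assemble K = (LN − M²)/(EG − F²) = 0. At (u, v) = (3*pi/5, -5/2): K = 0.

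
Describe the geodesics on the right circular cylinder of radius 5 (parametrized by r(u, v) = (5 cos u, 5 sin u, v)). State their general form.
The cylinder is flat (K = 0) and locally isometric to the plane via the development (u, v) ↦ (5 u, v). Geodesics are the pre-images of straight lines: circles (v constant), vertical lines (u constant), and helices (v = c · u + d) for constants c, d.

A right cylinder has E = 5², F = 0, G = 1, so EG − F² = 5², and L = −5, M = N = 0, giving K = (LN − M²)/(EG − F²) = 0 everywhere. A flat surface is locally isometric to the Euclidean plane via the map (u, v) ↦ (5 u, v). Straight lines in the (x̃, ỹ) plane pull back to: (a) horizontal circles (v = const), (b) vertical generators (u = const), and (c) helices (5 u tan θ = v, i.e. v = c · u + d).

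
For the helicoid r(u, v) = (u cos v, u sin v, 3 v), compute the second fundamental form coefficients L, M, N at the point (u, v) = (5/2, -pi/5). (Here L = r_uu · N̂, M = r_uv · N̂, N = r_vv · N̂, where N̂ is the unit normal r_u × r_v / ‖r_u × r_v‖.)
L = 0;  M = -6*sqrt(61)/61;  N = 0

Compute the unit normal N̂(u, v) = (3*sin(v)/sqrt(u^2 + 9), -3*cos(v)/sqrt(u^2 + 9), u/sqrt(u^2 + 9)), and the second partials r_uu, r_uv, r_vv. Take dot products:
  L(u, v) = r_uu · N̂ = 0,
  M(u, v) = r_uv · N̂ = -3/sqrt(u^2 + 9),
  N(u, v) = r_vv · N̂ = 0.
Evaluating at (u, v) = (5/2, -pi/5):
  L = 0, M = -6*sqrt(61)/61, N = 0.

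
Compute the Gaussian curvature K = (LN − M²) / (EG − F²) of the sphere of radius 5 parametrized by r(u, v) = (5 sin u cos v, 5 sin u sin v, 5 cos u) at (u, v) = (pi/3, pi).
K = 1/25

Coefficients of the first fundamental form: E = 25, F = 0, G = 25*sin(u)^2.
Coefficients of the second fundamental form: L = -5*sin(u)/Abs(sin(u)), M = 0, N = -5*sin(u)^3/Abs(sin(u)).
Assemble K = (LN − M²)/(EG − F²) = 1/25. At (u, v) = (pi/3, pi): K = 1/25.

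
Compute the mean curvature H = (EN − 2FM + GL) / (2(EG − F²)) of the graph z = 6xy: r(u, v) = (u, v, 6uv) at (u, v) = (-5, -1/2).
H = -27*sqrt(910)/41405

With E = 36*v^2 + 1, F = 36*u*v, G = 36*u^2 + 1, L = 0, M = 6/sqrt(36*u^2 + 36*v^2 + 1), N = 0, assemble
  H = (EN − 2FM + GL) / (2(EG − F²)) = -216*u*v/(36*u^2 + 36*v^2 + 1)^(3/2).
At (u, v) = (-5, -1/2): H = -27*sqrt(910)/41405.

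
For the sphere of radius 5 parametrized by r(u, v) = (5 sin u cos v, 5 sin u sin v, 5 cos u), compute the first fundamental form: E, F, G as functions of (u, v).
E = 25;  F = 0;  G = 25*sin(u)^2

Compute partials: r_u = (5*cos(u)*cos(v), 5*sin(v)*cos(u), -5*sin(u)), r_v = (-5*sin(u)*sin(v), 5*sin(u)*cos(v), 0). Then
  E = r_u · r_u = 25,
  F = r_u · r_v = 0,
  G = r_v · r_v = 25*sin(u)^2.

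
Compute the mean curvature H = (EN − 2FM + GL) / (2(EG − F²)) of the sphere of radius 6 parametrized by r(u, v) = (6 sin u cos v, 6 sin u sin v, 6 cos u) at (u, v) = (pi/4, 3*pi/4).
H = -1/6

With E = 36, F = 0, G = 36*sin(u)^2, L = -6*sin(u)/Abs(sin(u)), M = 0, N = -6*sin(u)^3/Abs(sin(u)), assemble
  H = (EN − 2FM + GL) / (2(EG − F²)) = -sin(u)/(6*Abs(sin(u))).
At (u, v) = (pi/4, 3*pi/4): H = -1/6.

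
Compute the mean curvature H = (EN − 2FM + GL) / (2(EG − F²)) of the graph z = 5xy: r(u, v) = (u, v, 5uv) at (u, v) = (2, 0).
H = 0

With E = 25*v^2 + 1, F = 25*u*v, G = 25*u^2 + 1, L = 0, M = 5/sqrt(25*u^2 + 25*v^2 + 1), N = 0, assemble
  H = (EN − 2FM + GL) / (2(EG − F²)) = -125*u*v/(25*u^2 + 25*v^2 + 1)^(3/2).
At (u, v) = (2, 0): H = 0.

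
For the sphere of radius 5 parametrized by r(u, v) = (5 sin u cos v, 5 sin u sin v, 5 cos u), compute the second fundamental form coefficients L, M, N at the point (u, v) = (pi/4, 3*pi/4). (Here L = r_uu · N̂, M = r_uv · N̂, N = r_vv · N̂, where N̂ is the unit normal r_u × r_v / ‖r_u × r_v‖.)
L = -5;  M = 0;  N = -5/2

Compute the unit normal N̂(u, v) = (sin(u)^2*cos(v)/Abs(sin(u)), sin(u)^2*sin(v)/Abs(sin(u)), sin(2*u)/(2*Abs(sin(u)))), and the second partials r_uu, r_uv, r_vv. Take dot products:
  L(u, v) = r_uu · N̂ = -5*sin(u)/Abs(sin(u)),
  M(u, v) = r_uv · N̂ = 0,
  N(u, v) = r_vv · N̂ = -5*sin(u)^3/Abs(sin(u)).
Evaluating at (u, v) = (pi/4, 3*pi/4):
  L = -5, M = 0, N = -5/2.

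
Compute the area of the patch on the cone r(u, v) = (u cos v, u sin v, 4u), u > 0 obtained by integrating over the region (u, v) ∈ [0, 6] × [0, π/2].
Area = 9*sqrt(17)*pi

Area = ∫∫ √(EG − F²) du dv with √(EG − F²) = sqrt(17)*Abs(u). Integrating over [0, 6] × [0, π/2] gives 9*sqrt(17)*pi.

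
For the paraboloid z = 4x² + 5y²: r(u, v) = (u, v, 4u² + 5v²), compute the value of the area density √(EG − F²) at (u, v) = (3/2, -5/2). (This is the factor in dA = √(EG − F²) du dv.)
√(EG − F²)|_{(3/2, -5/2)} = sqrt(770)

E = 64*u^2 + 1, F = 80*u*v, G = 100*v^2 + 1, so EG − F² = 64*u^2 + 100*v^2 + 1. Taking the positive square root: √(EG − F²) = sqrt(64*u^2 + 100*v^2 + 1). At (u, v) = (3/2, -5/2): sqrt(770).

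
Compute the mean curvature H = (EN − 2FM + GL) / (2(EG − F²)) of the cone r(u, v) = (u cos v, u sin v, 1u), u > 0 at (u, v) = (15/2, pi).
H = sqrt(2)/30

With E = 2, F = 0, G = u^2, L = 0, M = 0, N = sqrt(2)*u^2/(2*Abs(u)), assemble
  H = (EN − 2FM + GL) / (2(EG − F²)) = sqrt(2)/(4*Abs(u)).
At (u, v) = (15/2, pi): H = sqrt(2)/30.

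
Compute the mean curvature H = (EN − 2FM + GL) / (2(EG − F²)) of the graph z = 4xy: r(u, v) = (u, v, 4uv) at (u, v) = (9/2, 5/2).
H = -144*sqrt(17)/7225

With E = 16*v^2 + 1, F = 16*u*v, G = 16*u^2 + 1, L = 0, M = 4/sqrt(16*u^2 + 16*v^2 + 1), N = 0, assemble
  H = (EN − 2FM + GL) / (2(EG − F²)) = -64*u*v/(16*u^2 + 16*v^2 + 1)^(3/2).
At (u, v) = (9/2, 5/2): H = -144*sqrt(17)/7225.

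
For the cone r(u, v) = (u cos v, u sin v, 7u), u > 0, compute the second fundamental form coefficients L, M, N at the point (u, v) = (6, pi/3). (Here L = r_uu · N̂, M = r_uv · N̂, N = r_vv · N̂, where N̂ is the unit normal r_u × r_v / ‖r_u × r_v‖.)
L = 0;  M = 0;  N = 21*sqrt(2)/5

Compute the unit normal N̂(u, v) = (-7*sqrt(2)*u*cos(v)/(10*Abs(u)), -7*sqrt(2)*u*sin(v)/(10*Abs(u)), sqrt(2)*u/(10*Abs(u))), and the second partials r_uu, r_uv, r_vv. Take dot products:
  L(u, v) = r_uu · N̂ = 0,
  M(u, v) = r_uv · N̂ = 0,
  N(u, v) = r_vv · N̂ = 7*sqrt(2)*u^2/(10*Abs(u)).
Evaluating at (u, v) = (6, pi/3):
  L = 0, M = 0, N = 21*sqrt(2)/5.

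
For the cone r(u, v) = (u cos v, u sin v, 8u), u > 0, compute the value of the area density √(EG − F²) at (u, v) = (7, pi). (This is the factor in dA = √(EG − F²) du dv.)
√(EG − F²)|_{(7, pi)} = 7*sqrt(65)

E = 65, F = 0, G = u^2, so EG − F² = 65*u^2. Taking the positive square root: √(EG − F²) = sqrt(65)*Abs(u). At (u, v) = (7, pi): 7*sqrt(65).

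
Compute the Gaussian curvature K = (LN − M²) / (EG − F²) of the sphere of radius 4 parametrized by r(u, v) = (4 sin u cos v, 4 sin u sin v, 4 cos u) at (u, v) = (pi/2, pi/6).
K = 1/16

Coefficients of the first fundamental form: E = 16, F = 0, G = 16*sin(u)^2.
Coefficients of the second fundamental form: L = -4*sin(u)/Abs(sin(u)), M = 0, N = -4*sin(u)^3/Abs(sin(u)).
Assemble K = (LN − M²)/(EG − F²) = 1/16. At (u, v) = (pi/2, pi/6): K = 1/16.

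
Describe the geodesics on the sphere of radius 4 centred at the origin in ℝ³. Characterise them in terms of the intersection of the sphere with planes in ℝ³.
Geodesics on the sphere of radius 4 are great circles — circles of radius 4 obtained as the intersection of the sphere with planes through the origin (the centre of the sphere).

A curve α(t) of nonzero constant speed on the sphere of radius 4 is a geodesic iff its acceleration α̈ is everywhere normal to the surface, i.e. parallel to the radial vector α(t). Then d/dt(α × α̇) = α̇ × α̇ + α × α̈ = 0, so α × α̇ is a constant vector n ≠ 0 and α(t) · n = 0 for all t: α lies in the plane through the origin with normal n. The intersection of that plane with the sphere is a circle of radius 4 (a great circle). Conversely, a great circle traversed at constant speed has centripetal acceleration pointing at the origin, hence normal to the sphere, so every great circle is a geodesic.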